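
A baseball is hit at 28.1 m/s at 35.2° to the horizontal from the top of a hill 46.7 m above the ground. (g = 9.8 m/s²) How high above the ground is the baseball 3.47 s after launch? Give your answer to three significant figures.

43.9 m

v_y0 = 28.1 sin 35.2° = 16.20 m/s.
y(t) = 46.7 + v_y0 t − ½ g t² = 46.7 + 16.20×3.47 − ½×9.8×3.47² = 43.9 m.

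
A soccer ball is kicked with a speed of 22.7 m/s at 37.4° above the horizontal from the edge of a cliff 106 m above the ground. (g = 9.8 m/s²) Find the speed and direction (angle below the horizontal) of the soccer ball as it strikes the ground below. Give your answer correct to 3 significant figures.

50.9 m/s at 69.3° below the horizontal

v_x = 22.7 cos 37.4° = 18.03 m/s (constant).
|v_y| at impact = √((13.79)² + 2×9.8×106) = 47.62 m/s.
Speed = √(18.03² + 47.62²) = 50.9 m/s; angle = arctan(47.62/18.03) = 69.3° below horizontal.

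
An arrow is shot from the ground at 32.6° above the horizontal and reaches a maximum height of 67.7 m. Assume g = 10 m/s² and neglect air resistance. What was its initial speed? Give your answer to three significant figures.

At maximum height v_y = 0, so (v₀ sin θ)² = 2 g H.
v₀ sin 32.6° = √(2 × 10 × 67.7) = 36.80 m/s.
v₀ = 36.80 / sin 32.6° = 36.80 / 0.5388 = 68.3 m/s.

68.3 m/s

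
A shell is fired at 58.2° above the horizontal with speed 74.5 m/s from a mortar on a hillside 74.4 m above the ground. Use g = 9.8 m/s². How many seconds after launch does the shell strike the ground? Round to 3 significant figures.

Vertical component: v_y = 74.5 sin 58.2° = 63.32 m/s.
Taking up as positive with launch at y = 74.4 m, landing at y = 0: 0 = 74.4 + 63.32 t − ½(9.8) t².
Solving 4.900 t² − 63.32 t − 74.4 = 0 gives t = [63.32 + √(63.32² + 4·4.900·74.4)] / 9.800 = 14.0 s.

14.0 s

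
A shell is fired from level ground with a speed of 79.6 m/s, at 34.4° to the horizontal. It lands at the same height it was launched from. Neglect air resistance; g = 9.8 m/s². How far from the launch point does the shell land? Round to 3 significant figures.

Components: v_x = 79.6 cos 34.4° = 65.68 m/s, v_y = 79.6 sin 34.4° = 44.97 m/s.
Time of flight (same landing height): t = 2 v_y / g = 2 × 44.97 / 9.8 = 9.178 s.
Range: R = v_x · t = 65.68 × 9.178 = 603 m.

603 m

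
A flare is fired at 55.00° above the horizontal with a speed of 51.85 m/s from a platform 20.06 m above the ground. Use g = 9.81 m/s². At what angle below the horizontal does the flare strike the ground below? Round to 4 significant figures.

57.61°

v_x = 51.85 cos 55.00° = 29.740 m/s.
At impact |v_y| = √(v_y0² + 2 g h) = √(42.473² + 2×9.81×20.06) = 46.878 m/s.
Angle below horizontal = arctan(|v_y| / v_x) = arctan(46.878 / 29.740) = 57.61°.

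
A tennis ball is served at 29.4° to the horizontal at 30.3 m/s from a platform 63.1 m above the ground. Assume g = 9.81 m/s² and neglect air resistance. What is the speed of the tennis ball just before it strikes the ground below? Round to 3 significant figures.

v_x = 30.3 cos 29.4° = 26.40 m/s is unchanged throughout.
For the vertical component, v_y² = v_y0² + 2 g h = (14.87)² + 2×9.81×63.1 = 1459, so |v_y| = 38.20 m/s.
Impact speed = √(v_x² + v_y²) = √(697.0 + 1459) = 46.4 m/s.

46.4 m/s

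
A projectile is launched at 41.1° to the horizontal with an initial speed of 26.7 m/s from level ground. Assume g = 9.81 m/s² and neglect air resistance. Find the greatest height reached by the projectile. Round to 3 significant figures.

15.7 m

Vertical component of launch velocity: v_y = 26.7 sin 41.1° = 17.55 m/s.
At the highest point the vertical velocity is zero, so v_y² = 2 g h_max.
h_max = (17.55)² / (2 × 9.81) = 308.0 / 19.62 = 15.7 m.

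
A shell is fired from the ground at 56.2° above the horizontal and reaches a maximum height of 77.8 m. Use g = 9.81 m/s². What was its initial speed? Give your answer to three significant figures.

47.0 m/s

At maximum height v_y = 0, so (v₀ sin θ)² = 2 g H.
v₀ sin 56.2° = √(2 × 9.81 × 77.8) = 39.07 m/s.
v₀ = 39.07 / sin 56.2° = 39.07 / 0.8310 = 47.0 m/s.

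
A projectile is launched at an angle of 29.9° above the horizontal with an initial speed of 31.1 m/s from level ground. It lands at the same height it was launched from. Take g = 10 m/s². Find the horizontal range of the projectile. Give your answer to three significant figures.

83.6 m

Components: v_x = 31.1 cos 29.9° = 26.96 m/s, v_y = 31.1 sin 29.9° = 15.50 m/s.
Time of flight (same landing height): t = 2 v_y / g = 2 × 15.50 / 10 = 3.100 s.
Range: R = v_x · t = 26.96 × 3.100 = 83.6 m.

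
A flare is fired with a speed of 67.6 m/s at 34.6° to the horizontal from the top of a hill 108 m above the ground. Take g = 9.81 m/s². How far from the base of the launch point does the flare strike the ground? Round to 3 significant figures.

558 m

Components: v_x = 67.6 cos 34.6° = 55.64 m/s, v_y = 67.6 sin 34.6° = 38.39 m/s.
Vertical: 0 = 108 + 38.39 t − ½(9.81) t² ⇒ 4.905 t² − 38.39 t − 108 = 0.
t = [38.39 + √(1474 + 2119)] / 9.810 = 10.02 s.
Horizontal: R = v_x · t = 55.64 × 10.02 = 558 m.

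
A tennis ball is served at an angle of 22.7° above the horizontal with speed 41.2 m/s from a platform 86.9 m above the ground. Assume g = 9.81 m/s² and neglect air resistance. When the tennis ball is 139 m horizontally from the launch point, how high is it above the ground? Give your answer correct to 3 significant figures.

79.4 m

v_x = 41.2 cos 22.7° = 38.01 m/s, v_y0 = 41.2 sin 22.7° = 15.90 m/s.
Time to reach x = 139 m: t = x / v_x = 139 / 38.01 = 3.657 s.
y = 86.9 + v_y0 t − ½ g t² = 86.9 + 15.90×3.657 − 4.905×3.657² = 79.4 m.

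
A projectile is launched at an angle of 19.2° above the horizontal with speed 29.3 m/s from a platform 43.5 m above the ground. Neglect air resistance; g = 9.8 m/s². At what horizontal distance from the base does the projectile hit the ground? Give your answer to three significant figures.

114 m

Components: v_x = 29.3 cos 19.2° = 27.67 m/s, v_y = 29.3 sin 19.2° = 9.636 m/s.
Vertical: 0 = 43.5 + 9.636 t − ½(9.8) t² ⇒ 4.900 t² − 9.636 t − 43.5 = 0.
t = [9.636 + √(92.85 + 852.6)] / 9.800 = 4.121 s.
Horizontal: R = v_x · t = 27.67 × 4.121 = 114 m.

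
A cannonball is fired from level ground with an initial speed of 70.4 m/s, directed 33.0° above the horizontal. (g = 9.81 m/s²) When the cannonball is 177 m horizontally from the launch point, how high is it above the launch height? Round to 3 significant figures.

v_x = 70.4 cos 33.0° = 59.04 m/s, v_y0 = 70.4 sin 33.0° = 38.34 m/s.
Time to reach x = 177 m: t = x / v_x = 177 / 59.04 = 2.998 s.
y = v_y0 t − ½ g t² = 38.34×2.998 − 4.905×2.998² = 70.9 m.

70.9 m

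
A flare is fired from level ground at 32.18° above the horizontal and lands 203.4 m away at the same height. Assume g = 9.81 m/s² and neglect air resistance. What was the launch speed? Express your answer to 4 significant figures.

47.05 m/s

On level ground, R = v₀² sin(2θ) / g, so v₀ = √(R g / sin 2θ).
sin(2 × 32.18°) = 0.9015.
v₀ = √(203.4 × 9.81 / 0.9015) = √2213.4 = 47.05 m/s.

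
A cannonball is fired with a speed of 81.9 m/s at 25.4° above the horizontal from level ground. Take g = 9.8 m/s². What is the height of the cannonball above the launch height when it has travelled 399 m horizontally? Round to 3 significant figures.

46.9 m

v_x = 81.9 cos 25.4° = 73.98 m/s, v_y0 = 81.9 sin 25.4° = 35.13 m/s.
Time to reach x = 399 m: t = x / v_x = 399 / 73.98 = 5.393 s.
y = v_y0 t − ½ g t² = 35.13×5.393 − 4.900×5.393² = 46.9 m.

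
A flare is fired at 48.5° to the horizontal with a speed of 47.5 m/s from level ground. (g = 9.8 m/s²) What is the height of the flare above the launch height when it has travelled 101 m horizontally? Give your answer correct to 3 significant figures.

63.7 m

v_x = 47.5 cos 48.5° = 31.47 m/s, v_y0 = 47.5 sin 48.5° = 35.58 m/s.
Time to reach x = 101 m: t = x / v_x = 101 / 31.47 = 3.209 s.
y = v_y0 t − ½ g t² = 35.58×3.209 − 4.900×3.209² = 63.7 m.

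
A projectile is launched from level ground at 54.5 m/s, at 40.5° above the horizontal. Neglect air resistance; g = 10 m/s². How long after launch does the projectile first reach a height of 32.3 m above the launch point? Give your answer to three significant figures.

1.08 s

v_y0 = 54.5 sin 40.5° = 35.39 m/s.
Set y = v_y0 t − ½ g t² = 32.3: 5.000 t² − 35.39 t + 32.3 = 0.
t = [35.39 ± √(1252 − 646.0)] / 10 = (35.39 ± 24.62) / 10, giving t = 1.08 s or t = 6.00 s.
The projectile is on the way up at the first time, so t = 1.08 s.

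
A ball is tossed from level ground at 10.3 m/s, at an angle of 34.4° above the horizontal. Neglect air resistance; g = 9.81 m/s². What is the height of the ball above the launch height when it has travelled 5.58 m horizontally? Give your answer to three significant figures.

1.71 m

v_x = 10.3 cos 34.4° = 8.499 m/s, v_y0 = 10.3 sin 34.4° = 5.819 m/s.
Time to reach x = 5.58 m: t = x / v_x = 5.58 / 8.499 = 0.6565 s.
y = v_y0 t − ½ g t² = 5.819×0.6565 − 4.905×0.6565² = 1.71 m.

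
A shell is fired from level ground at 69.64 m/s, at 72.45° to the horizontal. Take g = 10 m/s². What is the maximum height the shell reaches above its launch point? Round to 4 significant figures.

Vertical component of launch velocity: v_y = 69.64 sin 72.45° = 66.399 m/s.
At the highest point the vertical velocity is zero, so v_y² = 2 g h_max.
h_max = (66.399)² / (2 × 10) = 4408.8 / 20.00 = 220.4 m.

220.4 m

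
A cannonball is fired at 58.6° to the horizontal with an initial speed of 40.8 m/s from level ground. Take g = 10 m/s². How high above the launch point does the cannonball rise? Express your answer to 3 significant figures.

60.6 m

Vertical component of launch velocity: v_y = 40.8 sin 58.6° = 34.82 m/s.
At the highest point the vertical velocity is zero, so v_y² = 2 g h_max.
h_max = (34.82)² / (2 × 10) = 1212 / 20.00 = 60.6 m.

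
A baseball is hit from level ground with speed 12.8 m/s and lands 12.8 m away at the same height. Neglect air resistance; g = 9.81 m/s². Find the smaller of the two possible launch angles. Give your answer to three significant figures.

Level-ground range: R = v₀² sin(2θ)/g ⇒ sin 2θ = R g / v₀² = 12.8×9.81/12.8² = 0.7664.
2θ = arcsin(0.7664) = 50.03° or 180° − 50.03° = 129.97°.
So θ = 25.0° or θ = 65.0°.

25.0°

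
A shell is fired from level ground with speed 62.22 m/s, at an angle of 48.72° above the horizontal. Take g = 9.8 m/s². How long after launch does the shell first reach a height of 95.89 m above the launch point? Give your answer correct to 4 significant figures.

2.984 s

v_y0 = 62.22 sin 48.72° = 46.758 m/s.
Set y = v_y0 t − ½ g t² = 95.89: 4.900 t² − 46.758 t + 95.89 = 0.
t = [46.758 ± √(2186.3 − 1879.4)] / 9.8 = (46.758 ± 17.519) / 9.8, giving t = 2.984 s or t = 6.559 s.
The shell is on the way up at the first time, so t = 2.984 s.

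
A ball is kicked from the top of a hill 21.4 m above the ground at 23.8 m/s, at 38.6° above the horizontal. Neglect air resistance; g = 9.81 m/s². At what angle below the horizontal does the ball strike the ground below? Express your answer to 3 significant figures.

53.7°

v_x = 23.8 cos 38.6° = 18.60 m/s.
At impact |v_y| = √(v_y0² + 2 g h) = √(14.85² + 2×9.81×21.4) = 25.31 m/s.
Angle below horizontal = arctan(|v_y| / v_x) = arctan(25.31 / 18.60) = 53.7°.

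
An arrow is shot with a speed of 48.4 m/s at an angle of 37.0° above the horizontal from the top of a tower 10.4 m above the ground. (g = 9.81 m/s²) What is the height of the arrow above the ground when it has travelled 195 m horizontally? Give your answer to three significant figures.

v_x = 48.4 cos 37.0° = 38.65 m/s, v_y0 = 48.4 sin 37.0° = 29.13 m/s.
Time to reach x = 195 m: t = x / v_x = 195 / 38.65 = 5.045 s.
y = 10.4 + v_y0 t − ½ g t² = 10.4 + 29.13×5.045 − 4.905×5.045² = 32.5 m.

32.5 m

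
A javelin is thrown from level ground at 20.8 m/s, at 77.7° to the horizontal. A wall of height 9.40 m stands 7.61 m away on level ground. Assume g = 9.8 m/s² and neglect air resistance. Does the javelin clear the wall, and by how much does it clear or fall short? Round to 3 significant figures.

v_x = 20.8 cos 77.7° = 4.431 m/s; v_y0 = 20.8 sin 77.7° = 20.32 m/s.
Time to reach the wall: t = 7.61 / 4.431 = 1.717 s.
Height at that point: y = 20.32×1.717 − 4.900×1.717² = 20.44 m.
That is 20.44 − 9.40 = 11.0 m above the top of the wall, so the javelin clears it.

Yes — it clears the wall by 11.0 m.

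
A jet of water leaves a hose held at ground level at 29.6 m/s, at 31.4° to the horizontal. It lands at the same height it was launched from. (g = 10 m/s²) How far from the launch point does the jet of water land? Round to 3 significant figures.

77.9 m

For level ground, R = v₀² sin(2θ) / g.
sin(2 × 31.4°) = sin 62.80° = 0.8894.
R = (29.6)² × 0.8894 / 10 = 77.9 m.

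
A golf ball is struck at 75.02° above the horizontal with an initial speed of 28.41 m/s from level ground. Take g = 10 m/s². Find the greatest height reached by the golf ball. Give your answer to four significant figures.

Vertical component of launch velocity: v_y = 28.41 sin 75.02° = 27.445 m/s.
At the highest point the vertical velocity is zero, so v_y² = 2 g h_max.
h_max = (27.445)² / (2 × 10) = 753.23 / 20.00 = 37.66 m.

37.66 m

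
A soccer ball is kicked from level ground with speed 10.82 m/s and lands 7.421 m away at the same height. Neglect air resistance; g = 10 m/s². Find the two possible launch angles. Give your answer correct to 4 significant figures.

19.67° and 70.33°

Level-ground range: R = v₀² sin(2θ)/g ⇒ sin 2θ = R g / v₀² = 7.421×10/10.82² = 0.6339.
2θ = arcsin(0.6339) = 39.338° or 180° − 39.338° = 140.662°.
So θ = 19.67° or θ = 70.33°.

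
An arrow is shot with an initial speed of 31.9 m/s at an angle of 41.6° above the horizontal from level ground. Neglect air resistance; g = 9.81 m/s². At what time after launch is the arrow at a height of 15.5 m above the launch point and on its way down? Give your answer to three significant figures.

v_y0 = 31.9 sin 41.6° = 21.18 m/s.
Set y = v_y0 t − ½ g t² = 15.5: 4.905 t² − 21.18 t + 15.5 = 0.
t = [21.18 ± √(448.6 − 304.1)] / 9.81 = (21.18 ± 12.02) / 9.81, giving t = 0.934 s or t = 3.38 s.
On the way down corresponds to the larger root: t = 3.38 s.

3.38 s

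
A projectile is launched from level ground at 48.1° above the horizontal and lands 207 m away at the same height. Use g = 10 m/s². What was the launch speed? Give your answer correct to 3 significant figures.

On level ground, R = v₀² sin(2θ) / g, so v₀ = √(R g / sin 2θ).
sin(2 × 48.1°) = 0.9942.
v₀ = √(207 × 10 / 0.9942) = √2082 = 45.6 m/s.

45.6 m/s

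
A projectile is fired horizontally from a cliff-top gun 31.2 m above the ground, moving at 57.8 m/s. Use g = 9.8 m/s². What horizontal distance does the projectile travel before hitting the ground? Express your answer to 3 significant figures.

146 m

Initial vertical velocity is zero, so the fall time comes from h = ½ g t²: t = √(2 × 31.2 / 9.8) = 2.523 s.
Horizontal motion is uniform at 57.8 m/s, so x = 57.8 × 2.523 = 146 m.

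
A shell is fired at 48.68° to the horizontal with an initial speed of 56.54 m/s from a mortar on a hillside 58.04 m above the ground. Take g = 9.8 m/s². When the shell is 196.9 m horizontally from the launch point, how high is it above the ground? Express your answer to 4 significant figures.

v_x = 56.54 cos 48.68° = 37.331 m/s, v_y0 = 56.54 sin 48.68° = 42.463 m/s.
Time to reach x = 196.9 m: t = x / v_x = 196.9 / 37.331 = 5.2744 s.
y = 58.04 + v_y0 t − ½ g t² = 58.04 + 42.463×5.2744 − 4.900×5.2744² = 145.7 m.

145.7 m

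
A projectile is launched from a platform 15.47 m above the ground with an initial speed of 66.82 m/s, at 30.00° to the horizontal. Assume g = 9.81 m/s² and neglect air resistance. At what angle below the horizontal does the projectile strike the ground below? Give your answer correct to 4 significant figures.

33.07°

v_x = 66.82 cos 30.00° = 57.868 m/s.
At impact |v_y| = √(v_y0² + 2 g h) = √(33.410² + 2×9.81×15.47) = 37.680 m/s.
Angle below horizontal = arctan(|v_y| / v_x) = arctan(37.680 / 57.868) = 33.07°.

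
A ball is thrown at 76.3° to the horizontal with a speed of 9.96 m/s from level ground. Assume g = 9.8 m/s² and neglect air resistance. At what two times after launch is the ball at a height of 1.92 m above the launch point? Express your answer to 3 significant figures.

v_y0 = 9.96 sin 76.3° = 9.677 m/s.
Set y = v_y0 t − ½ g t² = 1.92: 4.900 t² − 9.677 t + 1.92 = 0.
t = [9.677 ± √(93.64 − 37.63)] / 9.8 = (9.677 ± 7.484) / 9.8, giving t = 0.224 s or t = 1.75 s.
So the ball is at 1.92 m at t = 0.224 s (rising) and t = 1.75 s (falling).

0.224 s and 1.75 s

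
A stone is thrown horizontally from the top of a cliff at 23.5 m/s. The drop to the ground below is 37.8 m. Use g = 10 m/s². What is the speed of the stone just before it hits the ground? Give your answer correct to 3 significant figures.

Fall time: t = √(2 × 37.8 / 10) = 2.750 s.
At impact: v_x = 23.5 m/s (unchanged), v_y = g t = 10 × 2.750 = 27.50 m/s.
Speed = √(v_x² + v_y²) = √(552.2 + 756.2) = 36.2 m/s.

36.2 m/s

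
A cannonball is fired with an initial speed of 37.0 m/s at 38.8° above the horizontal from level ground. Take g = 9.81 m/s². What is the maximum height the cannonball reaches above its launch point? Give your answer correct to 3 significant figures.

27.4 m

Vertical component of launch velocity: v_y = 37.0 sin 38.8° = 23.18 m/s.
At the highest point the vertical velocity is zero, so v_y² = 2 g h_max.
h_max = (23.18)² / (2 × 9.81) = 537.3 / 19.62 = 27.4 m.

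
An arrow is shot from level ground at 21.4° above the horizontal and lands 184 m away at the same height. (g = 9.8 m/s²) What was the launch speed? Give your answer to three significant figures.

On level ground, R = v₀² sin(2θ) / g, so v₀ = √(R g / sin 2θ).
sin(2 × 21.4°) = 0.6794.
v₀ = √(184 × 9.8 / 0.6794) = √2654 = 51.5 m/s.

51.5 m/s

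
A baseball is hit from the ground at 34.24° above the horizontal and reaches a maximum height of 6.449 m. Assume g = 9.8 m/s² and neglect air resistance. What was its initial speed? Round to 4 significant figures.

19.98 m/s

At maximum height v_y = 0, so (v₀ sin θ)² = 2 g H.
v₀ sin 34.24° = √(2 × 9.8 × 6.449) = 11.243 m/s.
v₀ = 11.243 / sin 34.24° = 11.243 / 0.5627 = 19.98 m/s.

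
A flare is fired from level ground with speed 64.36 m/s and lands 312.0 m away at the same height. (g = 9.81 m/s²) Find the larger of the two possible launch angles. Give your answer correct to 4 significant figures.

Level-ground range: R = v₀² sin(2θ)/g ⇒ sin 2θ = R g / v₀² = 312.0×9.81/64.36² = 0.7389.
2θ = arcsin(0.7389) = 47.638° or 180° − 47.638° = 132.362°.
So θ = 23.82° or θ = 66.18°.

66.18°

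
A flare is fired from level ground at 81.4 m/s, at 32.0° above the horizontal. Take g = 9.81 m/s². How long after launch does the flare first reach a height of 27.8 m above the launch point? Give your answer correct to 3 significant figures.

0.700 s

v_y0 = 81.4 sin 32.0° = 43.14 m/s.
Set y = v_y0 t − ½ g t² = 27.8: 4.905 t² − 43.14 t + 27.8 = 0.
t = [43.14 ± √(1861 − 545.4)] / 9.81 = (43.14 ± 36.27) / 9.81, giving t = 0.700 s or t = 8.09 s.
The flare is on the way up at the first time, so t = 0.700 s.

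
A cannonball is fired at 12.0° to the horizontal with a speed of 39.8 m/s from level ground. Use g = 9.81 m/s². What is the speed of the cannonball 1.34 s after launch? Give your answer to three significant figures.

39.2 m/s

v_x = 39.8 cos 12.0° = 38.93 m/s (constant).
v_y(t) = 39.8 sin 12.0° − g t = 8.275 − 9.81 × 1.34 = -4.870 m/s.
Speed = √(v_x² + v_y²) = √(1516 + 23.72) = 39.2 m/s.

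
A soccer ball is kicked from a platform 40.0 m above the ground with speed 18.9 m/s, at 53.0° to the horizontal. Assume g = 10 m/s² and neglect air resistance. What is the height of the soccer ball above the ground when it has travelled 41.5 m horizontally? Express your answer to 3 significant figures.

28.5 m

v_x = 18.9 cos 53.0° = 11.37 m/s, v_y0 = 18.9 sin 53.0° = 15.09 m/s.
Time to reach x = 41.5 m: t = x / v_x = 41.5 / 11.37 = 3.650 s.
y = 40.0 + v_y0 t − ½ g t² = 40.0 + 15.09×3.650 − 5.000×3.650² = 28.5 m.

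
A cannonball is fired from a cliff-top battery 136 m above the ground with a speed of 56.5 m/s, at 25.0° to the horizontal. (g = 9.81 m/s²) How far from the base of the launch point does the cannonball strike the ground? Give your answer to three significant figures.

Components: v_x = 56.5 cos 25.0° = 51.21 m/s, v_y = 56.5 sin 25.0° = 23.88 m/s.
Vertical: 0 = 136 + 23.88 t − ½(9.81) t² ⇒ 4.905 t² − 23.88 t − 136 = 0.
t = [23.88 + √(570.3 + 2668)] / 9.810 = 8.235 s.
Horizontal: R = v_x · t = 51.21 × 8.235 = 422 m.

422 m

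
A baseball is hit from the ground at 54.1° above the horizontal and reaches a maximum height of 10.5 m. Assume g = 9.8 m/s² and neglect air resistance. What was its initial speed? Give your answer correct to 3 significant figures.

At maximum height v_y = 0, so (v₀ sin θ)² = 2 g H.
v₀ sin 54.1° = √(2 × 9.8 × 10.5) = 14.35 m/s.
v₀ = 14.35 / sin 54.1° = 14.35 / 0.8100 = 17.7 m/s.

17.7 m/s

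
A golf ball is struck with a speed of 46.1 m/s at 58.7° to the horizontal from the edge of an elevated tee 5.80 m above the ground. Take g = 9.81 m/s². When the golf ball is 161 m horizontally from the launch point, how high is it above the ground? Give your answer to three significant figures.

v_x = 46.1 cos 58.7° = 23.95 m/s, v_y0 = 46.1 sin 58.7° = 39.39 m/s.
Time to reach x = 161 m: t = x / v_x = 161 / 23.95 = 6.722 s.
y = 5.80 + v_y0 t − ½ g t² = 5.80 + 39.39×6.722 − 4.905×6.722² = 48.9 m.

48.9 m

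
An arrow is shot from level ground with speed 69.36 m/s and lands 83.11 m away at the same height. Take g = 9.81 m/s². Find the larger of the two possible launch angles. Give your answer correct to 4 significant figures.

Level-ground range: R = v₀² sin(2θ)/g ⇒ sin 2θ = R g / v₀² = 83.11×9.81/69.36² = 0.1695.
2θ = arcsin(0.1695) = 9.7587° or 180° − 9.7587° = 170.2413°.
So θ = 4.879° or θ = 85.12°.

85.12°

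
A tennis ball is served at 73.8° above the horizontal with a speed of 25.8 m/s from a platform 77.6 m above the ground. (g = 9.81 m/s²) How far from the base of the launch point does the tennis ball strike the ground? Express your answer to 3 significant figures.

Components: v_x = 25.8 cos 73.8° = 7.198 m/s, v_y = 25.8 sin 73.8° = 24.78 m/s.
Vertical: 0 = 77.6 + 24.78 t − ½(9.81) t² ⇒ 4.905 t² − 24.78 t − 77.6 = 0.
t = [24.78 + √(614.0 + 1523)] / 9.810 = 7.238 s.
Horizontal: R = v_x · t = 7.198 × 7.238 = 52.1 m.

52.1 m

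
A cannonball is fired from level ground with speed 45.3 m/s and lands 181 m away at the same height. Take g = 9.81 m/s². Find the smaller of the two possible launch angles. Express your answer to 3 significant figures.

Level-ground range: R = v₀² sin(2θ)/g ⇒ sin 2θ = R g / v₀² = 181×9.81/45.3² = 0.8653.
2θ = arcsin(0.8653) = 59.92° or 180° − 59.92° = 120.08°.
So θ = 30.0° or θ = 60.0°.

30.0°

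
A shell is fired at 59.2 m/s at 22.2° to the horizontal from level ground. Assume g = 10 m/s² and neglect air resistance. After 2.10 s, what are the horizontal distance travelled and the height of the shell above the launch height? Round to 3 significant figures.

v_x = 59.2 cos 22.2° = 54.81 m/s; v_y0 = 59.2 sin 22.2° = 22.37 m/s.
x = v_x t = 54.81 × 2.10 = 115 m.
y = v_y0 t − ½ g t² = 22.37×2.10 − 5.000×2.10² = 24.9 m.

x = 115 m, y = 24.9 m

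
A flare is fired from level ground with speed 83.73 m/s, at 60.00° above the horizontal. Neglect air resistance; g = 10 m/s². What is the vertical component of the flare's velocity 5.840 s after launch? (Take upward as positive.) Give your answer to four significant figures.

Initial vertical component: v_y0 = 83.73 sin 60.00° = 72.512 m/s.
v_y(t) = v_y0 − g t = 72.512 − 10 × 5.840 = 14.11 m/s.

14.11 m/s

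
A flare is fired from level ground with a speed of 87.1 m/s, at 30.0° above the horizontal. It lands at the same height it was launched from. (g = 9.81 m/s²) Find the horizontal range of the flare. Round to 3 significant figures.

670 m

For level ground, R = v₀² sin(2θ) / g.
sin(2 × 30.0°) = sin 60.00° = 0.8660.
R = (87.1)² × 0.8660 / 9.81 = 670 m.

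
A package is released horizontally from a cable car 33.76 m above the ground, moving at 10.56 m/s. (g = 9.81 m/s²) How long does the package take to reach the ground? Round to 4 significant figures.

2.624 s

The horizontal speed doesn't affect the fall. With v_y0 = 0, h = ½ g t².
t = √(2 × 33.76 / 9.81) = √6.8828 = 2.624 s.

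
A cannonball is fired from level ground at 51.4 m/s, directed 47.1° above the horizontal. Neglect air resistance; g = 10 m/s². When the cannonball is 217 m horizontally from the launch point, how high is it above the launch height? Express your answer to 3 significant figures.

41.2 m

v_x = 51.4 cos 47.1° = 34.99 m/s, v_y0 = 51.4 sin 47.1° = 37.65 m/s.
Time to reach x = 217 m: t = x / v_x = 217 / 34.99 = 6.202 s.
y = v_y0 t − ½ g t² = 37.65×6.202 − 5.000×6.202² = 41.2 m.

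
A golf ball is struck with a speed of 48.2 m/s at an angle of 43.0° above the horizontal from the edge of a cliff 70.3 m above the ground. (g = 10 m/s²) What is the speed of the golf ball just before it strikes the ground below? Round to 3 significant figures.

61.1 m/s

v_x = 48.2 cos 43.0° = 35.25 m/s is unchanged throughout.
For the vertical component, v_y² = v_y0² + 2 g h = (32.87)² + 2×10×70.3 = 2486, so |v_y| = 49.86 m/s.
Impact speed = √(v_x² + v_y²) = √(1243 + 2486) = 61.1 m/s.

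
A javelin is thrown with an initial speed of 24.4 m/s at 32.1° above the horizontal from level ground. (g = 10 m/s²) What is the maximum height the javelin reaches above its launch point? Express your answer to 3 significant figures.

8.41 m

Vertical component of launch velocity: v_y = 24.4 sin 32.1° = 12.97 m/s.
At the highest point the vertical velocity is zero, so v_y² = 2 g h_max.
h_max = (12.97)² / (2 × 10) = 168.2 / 20.00 = 8.41 m.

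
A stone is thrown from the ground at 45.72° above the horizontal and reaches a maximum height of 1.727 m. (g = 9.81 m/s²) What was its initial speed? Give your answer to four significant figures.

8.131 m/s

At maximum height v_y = 0, so (v₀ sin θ)² = 2 g H.
v₀ sin 45.72° = √(2 × 9.81 × 1.727) = 5.8210 m/s.
v₀ = 5.8210 / sin 45.72° = 5.8210 / 0.7159 = 8.131 m/s.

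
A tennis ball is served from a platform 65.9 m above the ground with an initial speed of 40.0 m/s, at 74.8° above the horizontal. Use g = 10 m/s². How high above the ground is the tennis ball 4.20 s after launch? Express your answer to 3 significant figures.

v_y0 = 40.0 sin 74.8° = 38.60 m/s.
y(t) = 65.9 + v_y0 t − ½ g t² = 65.9 + 38.60×4.20 − ½×10×4.20² = 140 m.

140 m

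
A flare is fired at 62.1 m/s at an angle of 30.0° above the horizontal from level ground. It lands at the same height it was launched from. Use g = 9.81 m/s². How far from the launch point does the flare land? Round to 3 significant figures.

For level ground, R = v₀² sin(2θ) / g.
sin(2 × 30.0°) = sin 60.00° = 0.8660.
R = (62.1)² × 0.8660 / 9.81 = 340 m.

340 m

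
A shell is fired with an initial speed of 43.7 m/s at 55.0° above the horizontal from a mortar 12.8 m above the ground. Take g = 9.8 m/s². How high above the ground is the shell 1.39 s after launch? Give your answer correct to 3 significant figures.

53.1 m

v_y0 = 43.7 sin 55.0° = 35.80 m/s.
y(t) = 12.8 + v_y0 t − ½ g t² = 12.8 + 35.80×1.39 − ½×9.8×1.39² = 53.1 m.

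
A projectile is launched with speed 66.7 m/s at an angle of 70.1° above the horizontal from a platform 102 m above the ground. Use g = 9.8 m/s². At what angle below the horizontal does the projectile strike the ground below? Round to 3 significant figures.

73.6°

v_x = 66.7 cos 70.1° = 22.70 m/s.
At impact |v_y| = √(v_y0² + 2 g h) = √(62.72² + 2×9.8×102) = 77.03 m/s.
Angle below horizontal = arctan(|v_y| / v_x) = arctan(77.03 / 22.70) = 73.6°.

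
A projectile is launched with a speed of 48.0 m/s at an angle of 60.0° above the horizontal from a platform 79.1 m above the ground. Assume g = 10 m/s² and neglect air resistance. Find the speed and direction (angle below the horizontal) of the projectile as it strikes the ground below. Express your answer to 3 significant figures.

v_x = 48.0 cos 60.0° = 24.00 m/s (constant).
|v_y| at impact = √((41.57)² + 2×10×79.1) = 57.53 m/s.
Speed = √(24.00² + 57.53²) = 62.3 m/s; angle = arctan(57.53/24.00) = 67.4° below horizontal.

62.3 m/s at 67.4° below the horizontal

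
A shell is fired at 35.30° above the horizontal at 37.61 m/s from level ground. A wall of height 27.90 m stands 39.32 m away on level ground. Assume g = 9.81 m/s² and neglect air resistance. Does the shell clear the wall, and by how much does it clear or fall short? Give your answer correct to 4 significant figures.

v_x = 37.61 cos 35.30° = 30.695 m/s; v_y0 = 37.61 sin 35.30° = 21.733 m/s.
Time to reach the wall: t = 39.32 / 30.695 = 1.2810 s.
Height at that point: y = 21.733×1.2810 − 4.905×1.2810² = 19.791 m.
That is 27.90 − 19.791 = 8.109 m below the top of the wall, so the shell does not clear it.

No — it falls 8.109 m short of clearing the wall.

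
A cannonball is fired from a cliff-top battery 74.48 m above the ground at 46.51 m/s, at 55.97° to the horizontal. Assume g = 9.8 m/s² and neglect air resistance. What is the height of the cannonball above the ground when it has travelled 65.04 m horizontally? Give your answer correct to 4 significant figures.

140.2 m

v_x = 46.51 cos 55.97° = 26.028 m/s, v_y0 = 46.51 sin 55.97° = 38.545 m/s.
Time to reach x = 65.04 m: t = x / v_x = 65.04 / 26.028 = 2.4988 s.
y = 74.48 + v_y0 t − ½ g t² = 74.48 + 38.545×2.4988 − 4.900×2.4988² = 140.2 m.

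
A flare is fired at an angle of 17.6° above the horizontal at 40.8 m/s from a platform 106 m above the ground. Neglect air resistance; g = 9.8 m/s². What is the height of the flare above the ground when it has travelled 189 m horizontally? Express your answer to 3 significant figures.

v_x = 40.8 cos 17.6° = 38.89 m/s, v_y0 = 40.8 sin 17.6° = 12.34 m/s.
Time to reach x = 189 m: t = x / v_x = 189 / 38.89 = 4.860 s.
y = 106 + v_y0 t − ½ g t² = 106 + 12.34×4.860 − 4.900×4.860² = 50.2 m.

50.2 m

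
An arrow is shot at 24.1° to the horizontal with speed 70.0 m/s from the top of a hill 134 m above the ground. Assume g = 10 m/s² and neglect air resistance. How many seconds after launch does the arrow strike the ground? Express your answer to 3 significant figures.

8.77 s

Vertical component: v_y = 70.0 sin 24.1° = 28.58 m/s.
Taking up as positive with launch at y = 134 m, landing at y = 0: 0 = 134 + 28.58 t − ½(10) t².
Solving 5.000 t² − 28.58 t − 134 = 0 gives t = [28.58 + √(28.58² + 4·5.000·134)] / 10.00 = 8.77 s.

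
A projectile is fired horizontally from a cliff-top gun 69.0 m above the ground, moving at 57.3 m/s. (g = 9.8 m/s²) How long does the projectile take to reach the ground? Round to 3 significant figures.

The horizontal speed doesn't affect the fall. With v_y0 = 0, h = ½ g t².
t = √(2 × 69.0 / 9.8) = √14.08 = 3.75 s.

3.75 s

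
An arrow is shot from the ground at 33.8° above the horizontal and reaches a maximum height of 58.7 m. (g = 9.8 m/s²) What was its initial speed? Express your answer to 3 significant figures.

61.0 m/s

At maximum height v_y = 0, so (v₀ sin θ)² = 2 g H.
v₀ sin 33.8° = √(2 × 9.8 × 58.7) = 33.92 m/s.
v₀ = 33.92 / sin 33.8° = 33.92 / 0.5563 = 61.0 m/s.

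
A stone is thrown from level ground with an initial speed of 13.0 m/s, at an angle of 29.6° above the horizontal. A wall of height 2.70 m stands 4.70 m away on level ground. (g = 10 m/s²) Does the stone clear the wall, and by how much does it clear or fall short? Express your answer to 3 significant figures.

No — it falls 0.894 m short of clearing the wall.

v_x = 13.0 cos 29.6° = 11.30 m/s; v_y0 = 13.0 sin 29.6° = 6.421 m/s.
Time to reach the wall: t = 4.70 / 11.30 = 0.4159 s.
Height at that point: y = 6.421×0.4159 − 5.000×0.4159² = 1.806 m.
That is 2.70 − 1.806 = 0.894 m below the top of the wall, so the stone does not clear it.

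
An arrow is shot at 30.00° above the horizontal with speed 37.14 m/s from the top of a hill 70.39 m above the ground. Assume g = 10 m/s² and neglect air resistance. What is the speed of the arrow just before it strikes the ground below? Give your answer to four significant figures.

52.79 m/s

v_x = 37.14 cos 30.00° = 32.164 m/s is unchanged throughout.
For the vertical component, v_y² = v_y0² + 2 g h = (18.570)² + 2×10×70.39 = 1752.6, so |v_y| = 41.864 m/s.
Impact speed = √(v_x² + v_y²) = √(1034.5 + 1752.6) = 52.79 m/s.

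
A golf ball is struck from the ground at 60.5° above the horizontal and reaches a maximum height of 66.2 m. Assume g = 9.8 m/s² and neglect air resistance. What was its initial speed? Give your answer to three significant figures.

At maximum height v_y = 0, so (v₀ sin θ)² = 2 g H.
v₀ sin 60.5° = √(2 × 9.8 × 66.2) = 36.02 m/s.
v₀ = 36.02 / sin 60.5° = 36.02 / 0.8704 = 41.4 m/s.

41.4 m/s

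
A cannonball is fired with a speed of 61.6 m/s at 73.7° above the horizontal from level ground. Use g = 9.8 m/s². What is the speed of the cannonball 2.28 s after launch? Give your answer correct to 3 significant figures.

v_x = 61.6 cos 73.7° = 17.29 m/s (constant).
v_y(t) = 61.6 sin 73.7° − g t = 59.12 − 9.8 × 2.28 = 36.78 m/s.
Speed = √(v_x² + v_y²) = √(298.9 + 1353) = 40.6 m/s.

40.6 m/s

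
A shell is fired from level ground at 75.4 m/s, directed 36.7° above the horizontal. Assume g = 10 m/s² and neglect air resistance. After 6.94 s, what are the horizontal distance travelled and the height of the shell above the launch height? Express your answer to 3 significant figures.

x = 420 m, y = 71.9 m

v_x = 75.4 cos 36.7° = 60.45 m/s; v_y0 = 75.4 sin 36.7° = 45.06 m/s.
x = v_x t = 60.45 × 6.94 = 420 m.
y = v_y0 t − ½ g t² = 45.06×6.94 − 5.000×6.94² = 71.9 m.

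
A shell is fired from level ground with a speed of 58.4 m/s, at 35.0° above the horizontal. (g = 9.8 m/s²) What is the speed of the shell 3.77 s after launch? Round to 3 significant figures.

48.0 m/s

v_x = 58.4 cos 35.0° = 47.84 m/s (constant).
v_y(t) = 58.4 sin 35.0° − g t = 33.50 − 9.8 × 3.77 = -3.446 m/s.
Speed = √(v_x² + v_y²) = √(2289 + 11.87) = 48.0 m/s.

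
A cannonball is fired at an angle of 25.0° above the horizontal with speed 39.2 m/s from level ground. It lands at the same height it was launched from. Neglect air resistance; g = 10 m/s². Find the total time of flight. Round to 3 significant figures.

3.31 s

Vertical component: v_y = 39.2 sin 25.0° = 16.57 m/s.
For a projectile landing at launch height, time of flight is t = 2 v_y / g = 2 × 16.57 / 10 = 3.31 s.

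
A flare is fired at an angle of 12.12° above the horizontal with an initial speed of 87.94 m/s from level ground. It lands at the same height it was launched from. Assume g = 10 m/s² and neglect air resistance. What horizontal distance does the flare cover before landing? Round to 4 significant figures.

317.5 m

Components: v_x = 87.94 cos 12.12° = 85.980 m/s, v_y = 87.94 sin 12.12° = 18.464 m/s.
Time of flight (same landing height): t = 2 v_y / g = 2 × 18.464 / 10 = 3.6928 s.
Range: R = v_x · t = 85.980 × 3.6928 = 317.5 m.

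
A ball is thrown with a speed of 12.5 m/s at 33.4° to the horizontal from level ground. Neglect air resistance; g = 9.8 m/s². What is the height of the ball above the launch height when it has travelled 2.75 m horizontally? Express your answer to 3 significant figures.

v_x = 12.5 cos 33.4° = 10.44 m/s, v_y0 = 12.5 sin 33.4° = 6.881 m/s.
Time to reach x = 2.75 m: t = x / v_x = 2.75 / 10.44 = 0.2634 s.
y = v_y0 t − ½ g t² = 6.881×0.2634 − 4.900×0.2634² = 1.47 m.

1.47 m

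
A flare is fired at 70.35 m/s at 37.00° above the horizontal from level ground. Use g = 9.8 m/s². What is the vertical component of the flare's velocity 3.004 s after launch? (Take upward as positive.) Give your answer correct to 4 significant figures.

Initial vertical component: v_y0 = 70.35 sin 37.00° = 42.338 m/s.
v_y(t) = v_y0 − g t = 42.338 − 9.8 × 3.004 = 12.90 m/s.

12.90 m/s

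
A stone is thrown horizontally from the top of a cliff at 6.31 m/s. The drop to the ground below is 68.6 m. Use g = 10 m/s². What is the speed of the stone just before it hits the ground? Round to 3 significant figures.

Fall time: t = √(2 × 68.6 / 10) = 3.704 s.
At impact: v_x = 6.31 m/s (unchanged), v_y = g t = 10 × 3.704 = 37.04 m/s.
Speed = √(v_x² + v_y²) = √(39.82 + 1372) = 37.6 m/s.

37.6 m/s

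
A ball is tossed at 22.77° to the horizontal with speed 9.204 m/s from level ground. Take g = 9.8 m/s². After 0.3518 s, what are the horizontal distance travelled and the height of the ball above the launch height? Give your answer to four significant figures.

v_x = 9.204 cos 22.77° = 8.4867 m/s; v_y0 = 9.204 sin 22.77° = 3.5623 m/s.
x = v_x t = 8.4867 × 0.3518 = 2.986 m.
y = v_y0 t − ½ g t² = 3.5623×0.3518 − 4.900×0.3518² = 0.6468 m.

x = 2.986 m, y = 0.6468 m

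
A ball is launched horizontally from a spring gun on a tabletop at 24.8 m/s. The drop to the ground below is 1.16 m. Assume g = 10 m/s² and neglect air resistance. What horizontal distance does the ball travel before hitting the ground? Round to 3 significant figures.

Initial vertical velocity is zero, so the fall time comes from h = ½ g t²: t = √(2 × 1.16 / 10) = 0.4817 s.
Horizontal motion is uniform at 24.8 m/s, so x = 24.8 × 0.4817 = 11.9 m.

11.9 m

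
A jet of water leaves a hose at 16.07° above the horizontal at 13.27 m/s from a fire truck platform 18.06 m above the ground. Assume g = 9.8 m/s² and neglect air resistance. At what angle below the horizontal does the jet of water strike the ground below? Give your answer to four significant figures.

56.37°

v_x = 13.27 cos 16.07° = 12.751 m/s.
At impact |v_y| = √(v_y0² + 2 g h) = √(3.6733² + 2×9.8×18.06) = 19.169 m/s.
Angle below horizontal = arctan(|v_y| / v_x) = arctan(19.169 / 12.751) = 56.37°.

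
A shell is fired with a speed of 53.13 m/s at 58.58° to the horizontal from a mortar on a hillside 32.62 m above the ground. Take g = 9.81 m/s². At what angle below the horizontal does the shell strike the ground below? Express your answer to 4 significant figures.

v_x = 53.13 cos 58.58° = 27.697 m/s.
At impact |v_y| = √(v_y0² + 2 g h) = √(45.339² + 2×9.81×32.62) = 51.919 m/s.
Angle below horizontal = arctan(|v_y| / v_x) = arctan(51.919 / 27.697) = 61.92°.

61.92°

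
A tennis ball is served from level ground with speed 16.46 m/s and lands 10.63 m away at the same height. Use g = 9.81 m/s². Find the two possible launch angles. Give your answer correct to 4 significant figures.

Level-ground range: R = v₀² sin(2θ)/g ⇒ sin 2θ = R g / v₀² = 10.63×9.81/16.46² = 0.3849.
2θ = arcsin(0.3849) = 22.638° or 180° − 22.638° = 157.362°.
So θ = 11.32° or θ = 78.68°.

11.32° and 78.68°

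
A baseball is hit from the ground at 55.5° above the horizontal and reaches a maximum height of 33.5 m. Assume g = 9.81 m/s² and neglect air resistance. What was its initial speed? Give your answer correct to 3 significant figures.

At maximum height v_y = 0, so (v₀ sin θ)² = 2 g H.
v₀ sin 55.5° = √(2 × 9.81 × 33.5) = 25.64 m/s.
v₀ = 25.64 / sin 55.5° = 25.64 / 0.8241 = 31.1 m/s.

31.1 m/s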